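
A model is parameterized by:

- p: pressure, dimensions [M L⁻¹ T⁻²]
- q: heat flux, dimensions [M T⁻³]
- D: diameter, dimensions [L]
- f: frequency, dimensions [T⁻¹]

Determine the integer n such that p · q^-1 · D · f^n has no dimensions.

1

Balance the T exponent: (-1)·n from f, plus (-2) − (-3) + (0) = 1 from the rest, must sum to zero.
−n + 1 = 0, so n = 1.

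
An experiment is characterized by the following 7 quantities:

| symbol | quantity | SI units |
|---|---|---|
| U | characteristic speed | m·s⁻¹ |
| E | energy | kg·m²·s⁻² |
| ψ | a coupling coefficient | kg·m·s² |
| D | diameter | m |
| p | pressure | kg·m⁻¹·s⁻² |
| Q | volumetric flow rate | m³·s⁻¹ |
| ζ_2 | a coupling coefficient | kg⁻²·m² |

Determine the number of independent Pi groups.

There are 7 variables and 3 base dimensions (M, L, T).
The dimension matrix has rank 3.
Independent dimensionless groups: 7 − 3 = 4.

4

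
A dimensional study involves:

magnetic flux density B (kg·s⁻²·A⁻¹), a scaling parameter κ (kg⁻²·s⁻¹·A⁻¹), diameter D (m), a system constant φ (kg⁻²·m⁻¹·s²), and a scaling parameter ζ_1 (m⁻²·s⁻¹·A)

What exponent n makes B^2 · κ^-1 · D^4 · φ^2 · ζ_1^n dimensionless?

Balance the L exponent: (-2)·n from ζ_1, plus 2·(0) − (0) + 4·(1) + 2·(-1) = 2 from the rest, must sum to zero.
-2n + 2 = 0, so n = 1.

1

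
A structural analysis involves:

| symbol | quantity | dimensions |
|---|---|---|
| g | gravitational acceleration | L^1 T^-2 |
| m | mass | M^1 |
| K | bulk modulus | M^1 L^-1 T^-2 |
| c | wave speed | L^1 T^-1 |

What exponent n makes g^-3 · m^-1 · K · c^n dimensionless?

Balance the L exponent: (1)·n from c, plus −3·(1) − (0) + (-1) = -4 from the rest, must sum to zero.
n − 4 = 0, so n = 4.

4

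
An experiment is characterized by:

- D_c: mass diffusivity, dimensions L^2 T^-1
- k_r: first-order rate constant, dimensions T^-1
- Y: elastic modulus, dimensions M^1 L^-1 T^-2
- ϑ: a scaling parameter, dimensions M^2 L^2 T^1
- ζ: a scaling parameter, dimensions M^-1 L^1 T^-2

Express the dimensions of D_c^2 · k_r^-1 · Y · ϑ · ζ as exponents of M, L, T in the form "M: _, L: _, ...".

M: 2, L: 6, T: -4

Collect each base-dimension exponent across the product:
  M: 2·(0) − (0) + (1) + (2) + (-1) = 2
  L: 2·(2) − (0) + (-1) + (2) + (1) = 6
  T: 2·(-1) − (-1) + (-2) + (1) + (-2) = -4
So the dimensions are [M² L⁶ T⁻⁴].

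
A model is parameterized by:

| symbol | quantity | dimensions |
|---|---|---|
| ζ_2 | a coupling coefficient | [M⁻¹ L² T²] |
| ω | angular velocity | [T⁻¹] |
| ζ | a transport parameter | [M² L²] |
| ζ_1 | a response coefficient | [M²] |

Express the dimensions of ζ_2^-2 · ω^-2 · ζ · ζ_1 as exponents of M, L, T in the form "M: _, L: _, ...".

Collect each base-dimension exponent across the product:
  M: −2·(-1) − 2·(0) + (2) + (2) = 6
  L: −2·(2) − 2·(0) + (2) + (0) = -2
  T: −2·(2) − 2·(-1) + (0) + (0) = -2
So the dimensions are [M⁶ L⁻² T⁻²].

M: 6, L: -2, T: -2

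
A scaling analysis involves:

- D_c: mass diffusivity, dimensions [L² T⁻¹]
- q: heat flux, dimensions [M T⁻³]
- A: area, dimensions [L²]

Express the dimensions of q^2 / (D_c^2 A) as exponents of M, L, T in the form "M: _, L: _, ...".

Collect each base-dimension exponent across the product:
  M: −2·(0) + 2·(1) − (0) = 2
  L: −2·(2) + 2·(0) − (2) = -6
  T: −2·(-1) + 2·(-3) − (0) = -4
So the dimensions are [M² L⁻⁶ T⁻⁴].

M: 2, L: -6, T: -4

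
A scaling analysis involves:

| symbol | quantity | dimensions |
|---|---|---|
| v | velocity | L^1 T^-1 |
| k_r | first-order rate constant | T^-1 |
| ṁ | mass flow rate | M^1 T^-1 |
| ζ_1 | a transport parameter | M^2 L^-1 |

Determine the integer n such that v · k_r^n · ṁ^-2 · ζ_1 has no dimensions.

1

Balance the T exponent: (-1)·n from k_r, plus (-1) − 2·(-1) + (0) = 1 from the rest, must sum to zero.
−n + 1 = 0, so n = 1.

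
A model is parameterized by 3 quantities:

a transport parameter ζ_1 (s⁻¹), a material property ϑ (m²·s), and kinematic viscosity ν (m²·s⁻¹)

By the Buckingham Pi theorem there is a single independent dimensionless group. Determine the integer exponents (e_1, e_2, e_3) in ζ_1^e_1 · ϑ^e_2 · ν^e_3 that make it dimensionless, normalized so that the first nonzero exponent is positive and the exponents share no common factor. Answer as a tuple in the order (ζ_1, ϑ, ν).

L: e_1·(0) + e_2·(2) + e_3·(2) = 0
T: e_1·(-1) + e_2·(1) + e_3·(-1) = 0
Solving this homogeneous linear system for the smallest-integer solution (first nonzero entry positive) gives (2, 1, -1).

(2, 1, -1)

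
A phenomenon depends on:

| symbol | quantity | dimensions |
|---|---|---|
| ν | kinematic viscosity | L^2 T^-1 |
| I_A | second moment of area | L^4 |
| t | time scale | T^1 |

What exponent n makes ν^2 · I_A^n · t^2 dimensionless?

Balance the L exponent: (4)·n from I_A, plus 2·(2) + 2·(0) = 4 from the rest, must sum to zero.
4n + 4 = 0, so n = -1.

-1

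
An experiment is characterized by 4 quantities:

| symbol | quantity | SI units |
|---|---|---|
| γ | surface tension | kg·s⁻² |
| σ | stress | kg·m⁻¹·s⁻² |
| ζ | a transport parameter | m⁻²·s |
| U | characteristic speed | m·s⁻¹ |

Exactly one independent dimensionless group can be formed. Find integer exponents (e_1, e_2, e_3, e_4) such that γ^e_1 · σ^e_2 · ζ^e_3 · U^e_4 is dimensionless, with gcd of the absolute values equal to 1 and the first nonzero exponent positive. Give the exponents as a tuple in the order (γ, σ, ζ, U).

(1, -1, 1, 1)

M: e_1·(1) + e_2·(1) + e_3·(0) + e_4·(0) = 0
L: e_1·(0) + e_2·(-1) + e_3·(-2) + e_4·(1) = 0
T: e_1·(-2) + e_2·(-2) + e_3·(1) + e_4·(-1) = 0
Solving this homogeneous linear system for the smallest-integer solution (first nonzero entry positive) gives (1, -1, 1, 1).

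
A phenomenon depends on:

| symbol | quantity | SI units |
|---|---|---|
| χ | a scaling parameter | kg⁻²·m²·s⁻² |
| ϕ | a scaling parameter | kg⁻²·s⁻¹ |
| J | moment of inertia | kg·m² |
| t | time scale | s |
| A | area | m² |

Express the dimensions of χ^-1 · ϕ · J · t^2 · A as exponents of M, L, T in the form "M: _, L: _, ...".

Collect each base-dimension exponent across the product:
  M: −(-2) + (-2) + (1) + 2·(0) + (0) = 1
  L: −(2) + (0) + (2) + 2·(0) + (2) = 2
  T: −(-2) + (-1) + (0) + 2·(1) + (0) = 3
So the dimensions are [M L² T³].

M: 1, L: 2, T: 3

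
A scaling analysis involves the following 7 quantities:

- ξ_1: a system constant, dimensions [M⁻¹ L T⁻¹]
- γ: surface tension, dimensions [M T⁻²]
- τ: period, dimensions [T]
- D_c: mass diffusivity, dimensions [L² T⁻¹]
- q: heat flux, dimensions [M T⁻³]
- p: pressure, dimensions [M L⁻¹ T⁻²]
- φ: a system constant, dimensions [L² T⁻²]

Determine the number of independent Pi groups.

There are 7 variables and 3 base dimensions (M, L, T).
The dimension matrix has rank 3.
Independent dimensionless groups: 7 − 3 = 4.

4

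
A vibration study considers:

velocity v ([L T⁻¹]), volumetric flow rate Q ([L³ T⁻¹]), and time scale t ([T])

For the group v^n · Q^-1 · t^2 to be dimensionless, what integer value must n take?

Balance the L exponent: (1)·n from v, plus −(3) + 2·(0) = -3 from the rest, must sum to zero.
n − 3 = 0, so n = 3.

3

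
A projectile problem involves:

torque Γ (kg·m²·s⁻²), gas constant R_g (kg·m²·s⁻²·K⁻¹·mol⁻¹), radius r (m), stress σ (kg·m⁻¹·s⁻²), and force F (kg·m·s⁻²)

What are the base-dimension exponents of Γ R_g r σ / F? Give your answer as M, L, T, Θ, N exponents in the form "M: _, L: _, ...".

Collect each base-dimension exponent across the product:
  M: (1) + (1) + (0) + (1) − (1) = 2
  L: (2) + (2) + (1) + (-1) − (1) = 3
  T: (-2) + (-2) + (0) + (-2) − (-2) = -4
  Θ: (0) + (-1) + (0) + (0) − (0) = -1
  N: (0) + (-1) + (0) + (0) − (0) = -1
So the dimensions are [M² L³ T⁻⁴ Θ⁻¹ N⁻¹].

M: 2, L: 3, T: -4, Θ: -1, N: -1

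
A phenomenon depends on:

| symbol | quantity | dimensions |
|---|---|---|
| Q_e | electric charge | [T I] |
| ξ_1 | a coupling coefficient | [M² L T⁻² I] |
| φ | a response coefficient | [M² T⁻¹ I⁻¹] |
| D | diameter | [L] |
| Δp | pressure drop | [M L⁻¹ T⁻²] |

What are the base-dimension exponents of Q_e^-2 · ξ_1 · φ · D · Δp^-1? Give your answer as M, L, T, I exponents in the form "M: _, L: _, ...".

M: 3, L: 3, T: -3, I: -2

Collect each base-dimension exponent across the product:
  M: −2·(0) + (2) + (2) + (0) − (1) = 3
  L: −2·(0) + (1) + (0) + (1) − (-1) = 3
  T: −2·(1) + (-2) + (-1) + (0) − (-2) = -3
  I: −2·(1) + (1) + (-1) + (0) − (0) = -2
So the dimensions are [M³ L³ T⁻³ I⁻²].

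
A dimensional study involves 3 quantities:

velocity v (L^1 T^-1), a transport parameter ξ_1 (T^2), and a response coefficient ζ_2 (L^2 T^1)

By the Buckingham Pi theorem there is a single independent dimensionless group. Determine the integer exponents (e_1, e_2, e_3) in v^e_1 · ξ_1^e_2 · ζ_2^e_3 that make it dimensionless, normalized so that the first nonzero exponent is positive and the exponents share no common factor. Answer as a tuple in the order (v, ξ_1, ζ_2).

(4, 3, -2)

L: e_1·(1) + e_2·(0) + e_3·(2) = 0
T: e_1·(-1) + e_2·(2) + e_3·(1) = 0
Solving this homogeneous linear system for the smallest-integer solution (first nonzero entry positive) gives (4, 3, -2).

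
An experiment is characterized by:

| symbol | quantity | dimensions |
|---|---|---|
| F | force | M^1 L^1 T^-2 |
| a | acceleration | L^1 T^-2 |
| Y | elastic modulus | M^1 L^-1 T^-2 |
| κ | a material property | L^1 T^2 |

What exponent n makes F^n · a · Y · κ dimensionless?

-1

Balance the M exponent: (1)·n from F, plus (0) + (1) + (0) = 1 from the rest, must sum to zero.
n + 1 = 0, so n = -1.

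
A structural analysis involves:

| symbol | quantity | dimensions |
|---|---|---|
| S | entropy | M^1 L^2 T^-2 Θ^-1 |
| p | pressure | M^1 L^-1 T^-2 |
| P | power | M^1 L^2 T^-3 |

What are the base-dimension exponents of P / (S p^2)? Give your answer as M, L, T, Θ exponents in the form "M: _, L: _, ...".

Collect each base-dimension exponent across the product:
  M: −(1) − 2·(1) + (1) = -2
  L: −(2) − 2·(-1) + (2) = 2
  T: −(-2) − 2·(-2) + (-3) = 3
  Θ: −(-1) − 2·(0) + (0) = 1
So the dimensions are [M⁻² L² T³ Θ].

M: -2, L: 2, T: 3, Θ: 1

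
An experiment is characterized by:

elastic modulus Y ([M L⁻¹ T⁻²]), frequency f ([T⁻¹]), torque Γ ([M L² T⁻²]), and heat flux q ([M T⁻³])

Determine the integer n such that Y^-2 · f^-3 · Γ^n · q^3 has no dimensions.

Balance the M exponent: (1)·n from Γ, plus −2·(1) − 3·(0) + 3·(1) = 1 from the rest, must sum to zero.
n + 1 = 0, so n = -1.

-1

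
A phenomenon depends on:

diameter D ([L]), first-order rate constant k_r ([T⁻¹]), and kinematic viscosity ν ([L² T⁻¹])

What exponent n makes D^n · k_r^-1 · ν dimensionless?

Balance the L exponent: (1)·n from D, plus −(0) + (2) = 2 from the rest, must sum to zero.
n + 2 = 0, so n = -2.

-2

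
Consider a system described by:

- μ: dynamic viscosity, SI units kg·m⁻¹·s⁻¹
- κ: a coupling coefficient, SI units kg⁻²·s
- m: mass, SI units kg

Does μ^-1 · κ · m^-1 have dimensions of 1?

Sum the exponent of each base dimension across the product:
  M: −[μ]_M + [κ]_M − [m]_M = −(1) + (-2) − (1) = -4
  L: −[μ]_L + [κ]_L − [m]_L = −(-1) + (0) − (0) = 1
  T: −[μ]_T + [κ]_T − [m]_T = −(-1) + (1) − (0) = 2
Net dimensions [M⁻⁴ L T²] ≠ [1] — not dimensionless.

no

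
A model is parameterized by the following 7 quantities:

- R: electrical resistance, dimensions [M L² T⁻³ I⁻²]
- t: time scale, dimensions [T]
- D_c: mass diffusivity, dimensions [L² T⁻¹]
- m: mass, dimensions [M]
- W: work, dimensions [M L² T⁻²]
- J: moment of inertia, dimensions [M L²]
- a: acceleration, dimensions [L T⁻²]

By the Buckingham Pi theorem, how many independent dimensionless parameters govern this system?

3

There are 7 variables and 4 base dimensions (M, L, T, I).
The dimension matrix has rank 4.
Independent dimensionless groups: 7 − 4 = 3.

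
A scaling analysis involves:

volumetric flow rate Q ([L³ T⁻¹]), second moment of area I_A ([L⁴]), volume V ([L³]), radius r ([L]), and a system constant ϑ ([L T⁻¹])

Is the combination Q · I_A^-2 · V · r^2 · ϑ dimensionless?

no

Sum the exponent of each base dimension across the product:
  L: [Q]_L − 2·[I_A]_L + [V]_L + 2·[r]_L + [ϑ]_L = (3) − 2·(4) + (3) + 2·(1) + (1) = 1
  T: [Q]_T − 2·[I_A]_T + [V]_T + 2·[r]_T + [ϑ]_T = (-1) − 2·(0) + (0) + 2·(0) + (-1) = -2
Net dimensions [L T⁻²] ≠ [1] — not dimensionless.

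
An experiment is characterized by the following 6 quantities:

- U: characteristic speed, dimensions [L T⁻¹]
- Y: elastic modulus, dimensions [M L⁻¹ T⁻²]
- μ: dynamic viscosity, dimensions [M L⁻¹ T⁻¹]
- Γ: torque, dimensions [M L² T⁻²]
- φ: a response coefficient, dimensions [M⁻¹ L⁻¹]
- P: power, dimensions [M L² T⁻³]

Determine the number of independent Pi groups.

3

There are 6 variables and 3 base dimensions (M, L, T).
The dimension matrix has rank 3.
Independent dimensionless groups: 6 − 3 = 3.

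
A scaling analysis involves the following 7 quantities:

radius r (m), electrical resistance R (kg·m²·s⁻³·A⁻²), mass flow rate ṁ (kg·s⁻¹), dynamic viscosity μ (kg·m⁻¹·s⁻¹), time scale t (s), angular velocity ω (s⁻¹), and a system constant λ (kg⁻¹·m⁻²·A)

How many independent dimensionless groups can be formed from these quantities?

There are 7 variables and 4 base dimensions (M, L, T, I).
The dimension matrix has rank 4.
Independent dimensionless groups: 7 − 4 = 3.

3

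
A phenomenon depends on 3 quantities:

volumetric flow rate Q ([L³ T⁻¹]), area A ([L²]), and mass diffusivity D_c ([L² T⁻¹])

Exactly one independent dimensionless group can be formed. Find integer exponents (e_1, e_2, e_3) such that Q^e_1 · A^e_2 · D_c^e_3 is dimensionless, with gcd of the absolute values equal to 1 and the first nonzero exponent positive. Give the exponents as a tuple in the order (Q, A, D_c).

(2, -1, -2)

L: e_1·(3) + e_2·(2) + e_3·(2) = 0
T: e_1·(-1) + e_2·(0) + e_3·(-1) = 0
Solving this homogeneous linear system for the smallest-integer solution (first nonzero entry positive) gives (2, -1, -2).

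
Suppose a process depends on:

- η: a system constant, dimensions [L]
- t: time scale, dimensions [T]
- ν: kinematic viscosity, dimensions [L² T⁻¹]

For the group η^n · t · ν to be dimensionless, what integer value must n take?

Balance the L exponent: (1)·n from η, plus (0) + (2) = 2 from the rest, must sum to zero.
n + 2 = 0, so n = -2.

-2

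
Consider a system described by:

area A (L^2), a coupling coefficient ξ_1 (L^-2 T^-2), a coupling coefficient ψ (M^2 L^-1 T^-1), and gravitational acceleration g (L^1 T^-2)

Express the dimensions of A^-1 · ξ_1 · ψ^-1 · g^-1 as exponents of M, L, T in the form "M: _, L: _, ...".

M: -2, L: -4, T: 1

Collect each base-dimension exponent across the product:
  M: −(0) + (0) − (2) − (0) = -2
  L: −(2) + (-2) − (-1) − (1) = -4
  T: −(0) + (-2) − (-1) − (-2) = 1
So the dimensions are [M⁻² L⁻⁴ T].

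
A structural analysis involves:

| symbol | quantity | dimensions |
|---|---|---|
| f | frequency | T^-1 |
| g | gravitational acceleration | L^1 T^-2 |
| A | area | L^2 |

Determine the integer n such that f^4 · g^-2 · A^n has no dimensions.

Balance the L exponent: (2)·n from A, plus 4·(0) − 2·(1) = -2 from the rest, must sum to zero.
2n − 2 = 0, so n = 1.

1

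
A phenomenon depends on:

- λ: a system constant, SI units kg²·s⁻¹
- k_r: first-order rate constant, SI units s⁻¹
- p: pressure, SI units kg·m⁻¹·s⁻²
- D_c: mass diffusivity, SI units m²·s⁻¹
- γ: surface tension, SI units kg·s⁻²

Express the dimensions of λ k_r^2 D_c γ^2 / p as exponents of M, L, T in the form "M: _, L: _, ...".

M: 3, L: 3, T: -6

Collect each base-dimension exponent across the product:
  M: (2) + 2·(0) − (1) + (0) + 2·(1) = 3
  L: (0) + 2·(0) − (-1) + (2) + 2·(0) = 3
  T: (-1) + 2·(-1) − (-2) + (-1) + 2·(-2) = -6
So the dimensions are [M³ L³ T⁻⁶].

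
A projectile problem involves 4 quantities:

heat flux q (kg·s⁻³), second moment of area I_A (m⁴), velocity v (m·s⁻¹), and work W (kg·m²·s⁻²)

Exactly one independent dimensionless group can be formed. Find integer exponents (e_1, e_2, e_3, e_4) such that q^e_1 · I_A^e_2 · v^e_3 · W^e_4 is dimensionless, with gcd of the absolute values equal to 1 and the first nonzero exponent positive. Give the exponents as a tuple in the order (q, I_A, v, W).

M: e_1·(1) + e_2·(0) + e_3·(0) + e_4·(1) = 0
L: e_1·(0) + e_2·(4) + e_3·(1) + e_4·(2) = 0
T: e_1·(-3) + e_2·(0) + e_3·(-1) + e_4·(-2) = 0
Solving this homogeneous linear system for the smallest-integer solution (first nonzero entry positive) gives (4, 3, -4, -4).

(4, 3, -4, -4)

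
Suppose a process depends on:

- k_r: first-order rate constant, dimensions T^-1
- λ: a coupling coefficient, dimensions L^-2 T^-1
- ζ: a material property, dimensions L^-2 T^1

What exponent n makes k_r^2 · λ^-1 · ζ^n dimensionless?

Balance the L exponent: (-2)·n from ζ, plus 2·(0) − (-2) = 2 from the rest, must sum to zero.
-2n + 2 = 0, so n = 1.

1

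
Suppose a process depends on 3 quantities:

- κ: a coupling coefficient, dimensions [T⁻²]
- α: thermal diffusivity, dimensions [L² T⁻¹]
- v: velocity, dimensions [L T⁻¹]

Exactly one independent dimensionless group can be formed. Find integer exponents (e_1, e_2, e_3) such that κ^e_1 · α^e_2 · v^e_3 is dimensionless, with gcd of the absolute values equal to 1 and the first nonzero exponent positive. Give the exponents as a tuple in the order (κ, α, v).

(1, 2, -4)

L: e_1·(0) + e_2·(2) + e_3·(1) = 0
T: e_1·(-2) + e_2·(-1) + e_3·(-1) = 0
Solving this homogeneous linear system for the smallest-integer solution (first nonzero entry positive) gives (1, 2, -4).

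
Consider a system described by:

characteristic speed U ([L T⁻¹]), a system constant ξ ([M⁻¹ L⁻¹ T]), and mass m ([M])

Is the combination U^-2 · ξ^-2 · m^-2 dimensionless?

Sum the exponent of each base dimension across the product:
  M: −2·[U]_M − 2·[ξ]_M − 2·[m]_M = −2·(0) − 2·(-1) − 2·(1) = 0
  L: −2·[U]_L − 2·[ξ]_L − 2·[m]_L = −2·(1) − 2·(-1) − 2·(0) = 0
  T: −2·[U]_T − 2·[ξ]_T − 2·[m]_T = −2·(-1) − 2·(1) − 2·(0) = 0
All base exponents vanish — dimensionless.

yes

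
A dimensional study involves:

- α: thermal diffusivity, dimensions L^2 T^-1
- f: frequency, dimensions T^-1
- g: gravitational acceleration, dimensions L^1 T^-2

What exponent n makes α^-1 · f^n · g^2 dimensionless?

-3

Balance the T exponent: (-1)·n from f, plus −(-1) + 2·(-2) = -3 from the rest, must sum to zero.
−n − 3 = 0, so n = -3.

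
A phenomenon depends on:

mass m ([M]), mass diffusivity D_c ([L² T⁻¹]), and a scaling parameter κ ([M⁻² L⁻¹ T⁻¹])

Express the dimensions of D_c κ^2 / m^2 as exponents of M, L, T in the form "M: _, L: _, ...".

Collect each base-dimension exponent across the product:
  M: −2·(1) + (0) + 2·(-2) = -6
  L: −2·(0) + (2) + 2·(-1) = 0
  T: −2·(0) + (-1) + 2·(-1) = -3
So the dimensions are [M⁻⁶ T⁻³].

M: -6, L: 0, T: -3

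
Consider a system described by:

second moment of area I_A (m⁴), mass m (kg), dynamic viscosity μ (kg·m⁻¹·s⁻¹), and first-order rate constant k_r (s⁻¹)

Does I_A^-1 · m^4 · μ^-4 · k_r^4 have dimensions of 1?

yes

Sum the exponent of each base dimension across the product:
  M: −[I_A]_M + 4·[m]_M − 4·[μ]_M + 4·[k_r]_M = −(0) + 4·(1) − 4·(1) + 4·(0) = 0
  L: −[I_A]_L + 4·[m]_L − 4·[μ]_L + 4·[k_r]_L = −(4) + 4·(0) − 4·(-1) + 4·(0) = 0
  T: −[I_A]_T + 4·[m]_T − 4·[μ]_T + 4·[k_r]_T = −(0) + 4·(0) − 4·(-1) + 4·(-1) = 0
All base exponents vanish — dimensionless.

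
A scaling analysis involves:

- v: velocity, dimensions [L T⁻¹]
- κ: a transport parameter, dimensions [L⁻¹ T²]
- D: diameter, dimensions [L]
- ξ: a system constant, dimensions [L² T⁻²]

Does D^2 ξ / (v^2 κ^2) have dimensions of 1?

Sum the exponent of each base dimension across the product:
  L: −2·[v]_L − 2·[κ]_L + 2·[D]_L + [ξ]_L = −2·(1) − 2·(-1) + 2·(1) + (2) = 4
  T: −2·[v]_T − 2·[κ]_T + 2·[D]_T + [ξ]_T = −2·(-1) − 2·(2) + 2·(0) + (-2) = -4
Net dimensions [L⁴ T⁻⁴] ≠ [1] — not dimensionless.

no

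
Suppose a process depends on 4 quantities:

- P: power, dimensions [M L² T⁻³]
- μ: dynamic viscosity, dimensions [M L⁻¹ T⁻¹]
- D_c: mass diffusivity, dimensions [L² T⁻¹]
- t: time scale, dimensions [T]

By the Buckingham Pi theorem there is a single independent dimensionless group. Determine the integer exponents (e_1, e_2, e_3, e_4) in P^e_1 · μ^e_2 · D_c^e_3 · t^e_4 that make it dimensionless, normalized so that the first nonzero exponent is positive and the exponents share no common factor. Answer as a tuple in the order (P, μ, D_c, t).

M: e_1·(1) + e_2·(1) + e_3·(0) + e_4·(0) = 0
L: e_1·(2) + e_2·(-1) + e_3·(2) + e_4·(0) = 0
T: e_1·(-3) + e_2·(-1) + e_3·(-1) + e_4·(1) = 0
Solving this homogeneous linear system for the smallest-integer solution (first nonzero entry positive) gives (2, -2, -3, 1).

(2, -2, -3, 1)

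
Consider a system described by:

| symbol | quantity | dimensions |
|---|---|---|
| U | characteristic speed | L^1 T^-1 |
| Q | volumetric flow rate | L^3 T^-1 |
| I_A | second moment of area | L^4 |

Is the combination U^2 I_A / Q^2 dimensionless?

Sum the exponent of each base dimension across the product:
  M: 2·[U]_M − 2·[Q]_M + [I_A]_M = 2·(0) − 2·(0) + (0) = 0
  L: 2·[U]_L − 2·[Q]_L + [I_A]_L = 2·(1) − 2·(3) + (4) = 0
  T: 2·[U]_T − 2·[Q]_T + [I_A]_T = 2·(-1) − 2·(-1) + (0) = 0
  I: 2·[U]_I − 2·[Q]_I + [I_A]_I = 2·(0) − 2·(0) + (0) = 0
All base exponents vanish — dimensionless.

yes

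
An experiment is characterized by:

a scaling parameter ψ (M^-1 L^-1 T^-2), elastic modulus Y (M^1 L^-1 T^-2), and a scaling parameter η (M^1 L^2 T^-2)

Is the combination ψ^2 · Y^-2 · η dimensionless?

Sum the exponent of each base dimension across the product:
  M: 2·[ψ]_M − 2·[Y]_M + [η]_M = 2·(-1) − 2·(1) + (1) = -3
  L: 2·[ψ]_L − 2·[Y]_L + [η]_L = 2·(-1) − 2·(-1) + (2) = 2
  T: 2·[ψ]_T − 2·[Y]_T + [η]_T = 2·(-2) − 2·(-2) + (-2) = -2
Net dimensions [M⁻³ L² T⁻²] ≠ [1] — not dimensionless.

no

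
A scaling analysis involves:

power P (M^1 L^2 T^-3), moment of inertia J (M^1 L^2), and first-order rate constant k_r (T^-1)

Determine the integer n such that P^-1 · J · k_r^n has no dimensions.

3

Balance the T exponent: (-1)·n from k_r, plus −(-3) + (0) = 3 from the rest, must sum to zero.
−n + 3 = 0, so n = 3.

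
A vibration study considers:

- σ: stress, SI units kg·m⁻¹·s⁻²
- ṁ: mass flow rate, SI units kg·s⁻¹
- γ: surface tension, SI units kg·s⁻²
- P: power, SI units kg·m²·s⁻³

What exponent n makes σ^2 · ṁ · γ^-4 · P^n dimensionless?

1

Balance the M exponent: (1)·n from P, plus 2·(1) + (1) − 4·(1) = -1 from the rest, must sum to zero.
n − 1 = 0, so n = 1.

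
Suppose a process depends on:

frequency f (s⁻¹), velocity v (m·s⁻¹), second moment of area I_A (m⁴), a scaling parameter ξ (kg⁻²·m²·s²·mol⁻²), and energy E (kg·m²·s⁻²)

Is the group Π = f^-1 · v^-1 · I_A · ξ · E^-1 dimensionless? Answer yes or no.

no

Sum the exponent of each base dimension across the product:
  M: −[f]_M − [v]_M + [I_A]_M + [ξ]_M − [E]_M = −(0) − (0) + (0) + (-2) − (1) = -3
  L: −[f]_L − [v]_L + [I_A]_L + [ξ]_L − [E]_L = −(0) − (1) + (4) + (2) − (2) = 3
  T: −[f]_T − [v]_T + [I_A]_T + [ξ]_T − [E]_T = −(-1) − (-1) + (0) + (2) − (-2) = 6
  N: −[f]_N − [v]_N + [I_A]_N + [ξ]_N − [E]_N = −(0) − (0) + (0) + (-2) − (0) = -2
Net dimensions [M⁻³ L³ T⁶ N⁻²] ≠ [1] — not dimensionless.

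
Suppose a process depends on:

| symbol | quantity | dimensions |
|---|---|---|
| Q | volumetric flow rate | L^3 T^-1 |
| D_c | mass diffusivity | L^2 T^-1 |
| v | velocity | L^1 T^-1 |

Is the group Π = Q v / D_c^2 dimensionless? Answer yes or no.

Sum the exponent of each base dimension across the product:
  M: [Q]_M − 2·[D_c]_M + [v]_M = (0) − 2·(0) + (0) = 0
  L: [Q]_L − 2·[D_c]_L + [v]_L = (3) − 2·(2) + (1) = 0
  T: [Q]_T − 2·[D_c]_T + [v]_T = (-1) − 2·(-1) + (-1) = 0
All base exponents vanish — dimensionless.

yes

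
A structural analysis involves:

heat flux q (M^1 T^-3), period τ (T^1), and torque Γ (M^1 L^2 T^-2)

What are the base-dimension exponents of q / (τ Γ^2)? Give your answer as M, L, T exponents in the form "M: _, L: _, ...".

Collect each base-dimension exponent across the product:
  M: (1) − (0) − 2·(1) = -1
  L: (0) − (0) − 2·(2) = -4
  T: (-3) − (1) − 2·(-2) = 0
So the dimensions are [M⁻¹ L⁻⁴].

M: -1, L: -4, T: 0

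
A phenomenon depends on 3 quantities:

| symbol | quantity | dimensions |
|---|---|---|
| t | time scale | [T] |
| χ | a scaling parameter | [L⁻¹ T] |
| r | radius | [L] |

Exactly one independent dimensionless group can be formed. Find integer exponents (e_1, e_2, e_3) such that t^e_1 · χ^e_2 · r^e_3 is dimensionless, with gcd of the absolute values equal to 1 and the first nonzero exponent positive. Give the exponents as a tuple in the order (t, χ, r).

L: e_1·(0) + e_2·(-1) + e_3·(1) = 0
T: e_1·(1) + e_2·(1) + e_3·(0) = 0
Solving this homogeneous linear system for the smallest-integer solution (first nonzero entry positive) gives (1, -1, -1).

(1, -1, -1)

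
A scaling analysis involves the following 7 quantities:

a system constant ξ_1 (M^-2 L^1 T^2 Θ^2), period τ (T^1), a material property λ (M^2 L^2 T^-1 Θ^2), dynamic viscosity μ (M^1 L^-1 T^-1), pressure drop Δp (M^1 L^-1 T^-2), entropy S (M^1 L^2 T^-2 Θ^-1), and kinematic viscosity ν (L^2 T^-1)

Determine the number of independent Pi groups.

3

There are 7 variables and 4 base dimensions (M, L, T, Θ).
The dimension matrix has rank 4.
Independent dimensionless groups: 7 − 4 = 3.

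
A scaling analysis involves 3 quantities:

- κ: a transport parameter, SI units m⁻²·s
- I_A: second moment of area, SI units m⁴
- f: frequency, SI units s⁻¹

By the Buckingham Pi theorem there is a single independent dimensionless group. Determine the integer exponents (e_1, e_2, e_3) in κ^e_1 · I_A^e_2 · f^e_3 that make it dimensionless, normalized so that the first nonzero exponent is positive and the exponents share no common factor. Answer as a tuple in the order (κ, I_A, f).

L: e_1·(-2) + e_2·(4) + e_3·(0) = 0
T: e_1·(1) + e_2·(0) + e_3·(-1) = 0
Solving this homogeneous linear system for the smallest-integer solution (first nonzero entry positive) gives (2, 1, 2).

(2, 1, 2)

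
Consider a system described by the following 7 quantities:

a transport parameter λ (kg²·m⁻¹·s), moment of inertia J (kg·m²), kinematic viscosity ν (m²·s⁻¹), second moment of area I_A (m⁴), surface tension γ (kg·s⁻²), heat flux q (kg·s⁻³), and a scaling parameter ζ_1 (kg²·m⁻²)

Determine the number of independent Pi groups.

4

There are 7 variables and 3 base dimensions (M, L, T).
The dimension matrix has rank 3.
Independent dimensionless groups: 7 − 3 = 4.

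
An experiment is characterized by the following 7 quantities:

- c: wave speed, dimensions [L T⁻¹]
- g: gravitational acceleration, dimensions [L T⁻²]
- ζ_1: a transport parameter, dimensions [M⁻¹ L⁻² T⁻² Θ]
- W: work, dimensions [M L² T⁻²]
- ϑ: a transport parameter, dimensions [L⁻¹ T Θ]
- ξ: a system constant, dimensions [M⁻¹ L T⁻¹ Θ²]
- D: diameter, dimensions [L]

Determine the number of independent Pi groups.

There are 7 variables and 4 base dimensions (M, L, T, Θ).
The dimension matrix has rank 4.
Independent dimensionless groups: 7 − 4 = 3.

3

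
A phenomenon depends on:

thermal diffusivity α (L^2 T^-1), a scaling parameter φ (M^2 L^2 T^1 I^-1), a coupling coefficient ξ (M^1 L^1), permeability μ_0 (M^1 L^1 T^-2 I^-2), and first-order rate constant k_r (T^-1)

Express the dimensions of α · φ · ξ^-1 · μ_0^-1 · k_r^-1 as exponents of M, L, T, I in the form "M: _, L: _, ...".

Collect each base-dimension exponent across the product:
  M: (0) + (2) − (1) − (1) − (0) = 0
  L: (2) + (2) − (1) − (1) − (0) = 2
  T: (-1) + (1) − (0) − (-2) − (-1) = 3
  I: (0) + (-1) − (0) − (-2) − (0) = 1
So the dimensions are [L² T³ I].

M: 0, L: 2, T: 3, I: 1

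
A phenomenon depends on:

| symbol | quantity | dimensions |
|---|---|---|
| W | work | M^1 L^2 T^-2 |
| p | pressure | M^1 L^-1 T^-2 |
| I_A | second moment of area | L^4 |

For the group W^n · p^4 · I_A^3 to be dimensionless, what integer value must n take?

-4

Balance the M exponent: (1)·n from W, plus 4·(1) + 3·(0) = 4 from the rest, must sum to zero.
n + 4 = 0, so n = -4.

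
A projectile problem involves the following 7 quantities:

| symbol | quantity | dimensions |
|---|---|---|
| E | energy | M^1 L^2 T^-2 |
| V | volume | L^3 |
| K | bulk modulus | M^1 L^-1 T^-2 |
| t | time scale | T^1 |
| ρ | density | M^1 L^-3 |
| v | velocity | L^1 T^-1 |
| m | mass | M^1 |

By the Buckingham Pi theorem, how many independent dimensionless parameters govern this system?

There are 7 variables and 3 base dimensions (M, L, T).
The dimension matrix has rank 3.
Independent dimensionless groups: 7 − 3 = 4.

4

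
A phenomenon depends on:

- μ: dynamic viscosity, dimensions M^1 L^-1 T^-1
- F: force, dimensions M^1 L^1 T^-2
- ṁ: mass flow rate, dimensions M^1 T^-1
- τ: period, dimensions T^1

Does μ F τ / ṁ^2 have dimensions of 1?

yes

Sum the exponent of each base dimension across the product:
  M: [μ]_M + [F]_M − 2·[ṁ]_M + [τ]_M = (1) + (1) − 2·(1) + (0) = 0
  L: [μ]_L + [F]_L − 2·[ṁ]_L + [τ]_L = (-1) + (1) − 2·(0) + (0) = 0
  T: [μ]_T + [F]_T − 2·[ṁ]_T + [τ]_T = (-1) + (-2) − 2·(-1) + (1) = 0
All base exponents vanish — dimensionless.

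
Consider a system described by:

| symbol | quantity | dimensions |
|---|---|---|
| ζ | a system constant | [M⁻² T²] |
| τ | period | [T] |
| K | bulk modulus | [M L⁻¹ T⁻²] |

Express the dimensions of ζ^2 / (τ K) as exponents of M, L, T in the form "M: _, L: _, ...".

M: -5, L: 1, T: 5

Collect each base-dimension exponent across the product:
  M: 2·(-2) − (0) − (1) = -5
  L: 2·(0) − (0) − (-1) = 1
  T: 2·(2) − (1) − (-2) = 5
So the dimensions are [M⁻⁵ L T⁵].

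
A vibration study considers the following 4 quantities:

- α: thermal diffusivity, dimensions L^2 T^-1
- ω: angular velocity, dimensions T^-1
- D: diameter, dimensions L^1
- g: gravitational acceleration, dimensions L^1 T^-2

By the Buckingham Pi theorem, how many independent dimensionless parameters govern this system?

There are 4 variables and 2 base dimensions (L, T).
The dimension matrix has rank 2.
Independent dimensionless groups: 4 − 2 = 2.

2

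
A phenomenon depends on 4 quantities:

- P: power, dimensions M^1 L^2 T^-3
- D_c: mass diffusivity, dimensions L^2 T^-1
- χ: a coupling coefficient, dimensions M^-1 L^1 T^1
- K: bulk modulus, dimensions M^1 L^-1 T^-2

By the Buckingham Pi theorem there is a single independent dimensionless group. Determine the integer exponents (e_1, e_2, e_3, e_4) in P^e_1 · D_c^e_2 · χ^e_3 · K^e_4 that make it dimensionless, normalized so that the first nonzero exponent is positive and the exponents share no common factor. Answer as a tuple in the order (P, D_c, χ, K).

M: e_1·(1) + e_2·(0) + e_3·(-1) + e_4·(1) = 0
L: e_1·(2) + e_2·(2) + e_3·(1) + e_4·(-1) = 0
T: e_1·(-3) + e_2·(-1) + e_3·(1) + e_4·(-2) = 0
Solving this homogeneous linear system for the smallest-integer solution (first nonzero entry positive) gives (2, -3, 1, -1).

(2, -3, 1, -1)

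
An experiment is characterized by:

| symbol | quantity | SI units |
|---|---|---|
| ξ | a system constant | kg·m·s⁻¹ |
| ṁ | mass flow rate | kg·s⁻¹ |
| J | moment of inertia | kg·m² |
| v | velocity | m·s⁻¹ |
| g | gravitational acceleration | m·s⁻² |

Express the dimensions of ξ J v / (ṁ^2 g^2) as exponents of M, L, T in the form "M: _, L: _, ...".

Collect each base-dimension exponent across the product:
  M: (1) − 2·(1) + (1) + (0) − 2·(0) = 0
  L: (1) − 2·(0) + (2) + (1) − 2·(1) = 2
  T: (-1) − 2·(-1) + (0) + (-1) − 2·(-2) = 4
So the dimensions are [L² T⁴].

M: 0, L: 2, T: 4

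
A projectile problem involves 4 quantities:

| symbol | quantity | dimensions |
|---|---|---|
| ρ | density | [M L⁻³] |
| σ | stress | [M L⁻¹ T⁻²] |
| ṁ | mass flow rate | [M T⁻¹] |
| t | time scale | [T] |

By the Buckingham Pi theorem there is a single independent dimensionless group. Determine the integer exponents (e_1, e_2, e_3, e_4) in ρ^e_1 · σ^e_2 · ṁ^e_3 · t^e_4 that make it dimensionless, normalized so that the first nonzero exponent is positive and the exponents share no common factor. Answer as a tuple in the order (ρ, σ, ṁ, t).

M: e_1·(1) + e_2·(1) + e_3·(1) + e_4·(0) = 0
L: e_1·(-3) + e_2·(-1) + e_3·(0) + e_4·(0) = 0
T: e_1·(0) + e_2·(-2) + e_3·(-1) + e_4·(1) = 0
Solving this homogeneous linear system for the smallest-integer solution (first nonzero entry positive) gives (1, -3, 2, -4).

(1, -3, 2, -4)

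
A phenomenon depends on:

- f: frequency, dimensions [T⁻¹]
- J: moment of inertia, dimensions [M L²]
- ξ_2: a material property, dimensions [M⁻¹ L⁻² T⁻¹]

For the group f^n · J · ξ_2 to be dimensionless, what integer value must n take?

Balance the T exponent: (-1)·n from f, plus (0) + (-1) = -1 from the rest, must sum to zero.
−n − 1 = 0, so n = -1.

-1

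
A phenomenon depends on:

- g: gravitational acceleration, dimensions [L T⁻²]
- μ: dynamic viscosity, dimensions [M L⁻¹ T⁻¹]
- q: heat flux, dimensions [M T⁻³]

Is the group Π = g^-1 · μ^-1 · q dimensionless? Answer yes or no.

yes

Sum the exponent of each base dimension across the product:
  M: −[g]_M − [μ]_M + [q]_M = −(0) − (1) + (1) = 0
  L: −[g]_L − [μ]_L + [q]_L = −(1) − (-1) + (0) = 0
  T: −[g]_T − [μ]_T + [q]_T = −(-2) − (-1) + (-3) = 0
All base exponents vanish — dimensionless.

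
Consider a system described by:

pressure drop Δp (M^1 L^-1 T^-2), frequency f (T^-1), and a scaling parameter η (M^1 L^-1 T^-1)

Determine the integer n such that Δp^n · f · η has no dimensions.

-1

Balance the M exponent: (1)·n from Δp, plus (0) + (1) = 1 from the rest, must sum to zero.
n + 1 = 0, so n = -1.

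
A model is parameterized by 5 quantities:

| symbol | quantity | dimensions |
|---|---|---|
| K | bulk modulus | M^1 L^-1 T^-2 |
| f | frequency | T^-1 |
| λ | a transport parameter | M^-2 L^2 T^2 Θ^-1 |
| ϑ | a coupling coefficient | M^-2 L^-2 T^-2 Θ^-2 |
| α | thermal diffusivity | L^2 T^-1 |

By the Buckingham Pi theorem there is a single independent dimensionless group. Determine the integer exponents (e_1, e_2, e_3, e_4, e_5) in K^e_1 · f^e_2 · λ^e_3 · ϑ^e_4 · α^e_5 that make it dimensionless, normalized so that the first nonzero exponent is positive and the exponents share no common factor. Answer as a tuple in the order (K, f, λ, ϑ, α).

M: e_1·(1) + e_2·(0) + e_3·(-2) + e_4·(-2) + e_5·(0) = 0
L: e_1·(-1) + e_2·(0) + e_3·(2) + e_4·(-2) + e_5·(2) = 0
T: e_1·(-2) + e_2·(-1) + e_3·(2) + e_4·(-2) + e_5·(-1) = 0
Θ: e_1·(0) + e_2·(0) + e_3·(-1) + e_4·(-2) + e_5·(0) = 0
Solving this homogeneous linear system for the smallest-integer solution (first nonzero entry positive) gives (2, 4, 2, -1, -2).

(2, 4, 2, -1, -2)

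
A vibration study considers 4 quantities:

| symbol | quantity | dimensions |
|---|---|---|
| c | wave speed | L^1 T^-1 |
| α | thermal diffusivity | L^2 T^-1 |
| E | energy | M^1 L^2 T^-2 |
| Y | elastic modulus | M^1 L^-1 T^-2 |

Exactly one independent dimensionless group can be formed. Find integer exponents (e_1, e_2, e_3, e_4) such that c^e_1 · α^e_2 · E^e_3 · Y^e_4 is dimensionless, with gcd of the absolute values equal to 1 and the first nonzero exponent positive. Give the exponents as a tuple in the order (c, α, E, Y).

(3, -3, 1, -1)

M: e_1·(0) + e_2·(0) + e_3·(1) + e_4·(1) = 0
L: e_1·(1) + e_2·(2) + e_3·(2) + e_4·(-1) = 0
T: e_1·(-1) + e_2·(-1) + e_3·(-2) + e_4·(-2) = 0
Solving this homogeneous linear system for the smallest-integer solution (first nonzero entry positive) gives (3, -3, 1, -1).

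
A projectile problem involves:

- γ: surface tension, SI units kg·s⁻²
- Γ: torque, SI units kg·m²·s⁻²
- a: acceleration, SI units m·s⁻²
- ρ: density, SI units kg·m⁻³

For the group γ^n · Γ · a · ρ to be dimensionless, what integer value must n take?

Balance the M exponent: (1)·n from γ, plus (1) + (0) + (1) = 2 from the rest, must sum to zero.
n + 2 = 0, so n = -2.

-2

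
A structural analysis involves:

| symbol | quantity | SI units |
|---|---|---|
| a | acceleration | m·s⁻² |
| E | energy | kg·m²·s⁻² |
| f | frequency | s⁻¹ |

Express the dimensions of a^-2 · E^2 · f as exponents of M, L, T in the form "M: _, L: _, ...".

Collect each base-dimension exponent across the product:
  M: −2·(0) + 2·(1) + (0) = 2
  L: −2·(1) + 2·(2) + (0) = 2
  T: −2·(-2) + 2·(-2) + (-1) = -1
So the dimensions are [M² L² T⁻¹].

M: 2, L: 2, T: -1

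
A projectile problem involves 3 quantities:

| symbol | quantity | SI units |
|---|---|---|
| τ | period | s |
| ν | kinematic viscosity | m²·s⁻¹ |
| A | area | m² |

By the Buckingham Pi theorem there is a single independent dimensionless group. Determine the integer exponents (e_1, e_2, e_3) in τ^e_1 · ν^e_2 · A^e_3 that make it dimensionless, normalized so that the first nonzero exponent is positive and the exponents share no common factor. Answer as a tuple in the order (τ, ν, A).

(1, 1, -1)

L: e_1·(0) + e_2·(2) + e_3·(2) = 0
T: e_1·(1) + e_2·(-1) + e_3·(0) = 0
Solving this homogeneous linear system for the smallest-integer solution (first nonzero entry positive) gives (1, 1, -1).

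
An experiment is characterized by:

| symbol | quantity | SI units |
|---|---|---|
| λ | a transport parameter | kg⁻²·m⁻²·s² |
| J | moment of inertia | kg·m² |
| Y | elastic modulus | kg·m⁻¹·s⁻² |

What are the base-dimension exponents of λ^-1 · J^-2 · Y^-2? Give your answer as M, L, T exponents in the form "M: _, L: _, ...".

M: -2, L: 0, T: 2

Collect each base-dimension exponent across the product:
  M: −(-2) − 2·(1) − 2·(1) = -2
  L: −(-2) − 2·(2) − 2·(-1) = 0
  T: −(2) − 2·(0) − 2·(-2) = 2
So the dimensions are [M⁻² T²].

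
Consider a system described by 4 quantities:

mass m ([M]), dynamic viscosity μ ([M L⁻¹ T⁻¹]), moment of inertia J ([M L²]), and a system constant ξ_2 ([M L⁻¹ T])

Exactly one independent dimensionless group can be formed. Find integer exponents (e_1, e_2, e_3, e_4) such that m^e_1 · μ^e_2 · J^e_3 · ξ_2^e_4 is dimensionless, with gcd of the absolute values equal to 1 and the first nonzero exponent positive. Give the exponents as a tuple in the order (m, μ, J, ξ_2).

(3, -1, -1, -1)

M: e_1·(1) + e_2·(1) + e_3·(1) + e_4·(1) = 0
L: e_1·(0) + e_2·(-1) + e_3·(2) + e_4·(-1) = 0
T: e_1·(0) + e_2·(-1) + e_3·(0) + e_4·(1) = 0
Solving this homogeneous linear system for the smallest-integer solution (first nonzero entry positive) gives (3, -1, -1, -1).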